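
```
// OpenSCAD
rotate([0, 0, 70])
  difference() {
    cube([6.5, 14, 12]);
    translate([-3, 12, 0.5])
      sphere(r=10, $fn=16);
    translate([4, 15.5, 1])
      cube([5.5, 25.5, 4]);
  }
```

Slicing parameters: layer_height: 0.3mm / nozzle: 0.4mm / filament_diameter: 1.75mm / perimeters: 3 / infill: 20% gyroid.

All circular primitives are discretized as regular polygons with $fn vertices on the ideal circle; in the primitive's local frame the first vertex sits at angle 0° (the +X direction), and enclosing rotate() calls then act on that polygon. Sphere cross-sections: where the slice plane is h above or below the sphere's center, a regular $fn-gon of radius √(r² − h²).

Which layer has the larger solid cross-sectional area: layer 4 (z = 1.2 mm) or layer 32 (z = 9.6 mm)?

layer 32 (z = 9.6 mm)

Layer 4 (z = 1.2): the cube is present — its section is the full 6.5×14 rectangle (area 91.00 mm²); the r=10 sphere at (-3, 12) contributes a regular 16-gon of circumradius √(10²−0.7²) = 9.975 (area = (16/2)·9.975²·sin(360°/16) = 304.65 mm²); the 5.5×25.5 cube at (4, 15.5) contributes its full rectangle (area 140.25 mm²); After the difference (first − rest): starting from the 6.5×14 cube (91.00 mm²), the r=10 sphere at (-3, 12) partially overlaps it — only the 59.56 mm² overlap (of its 304.65 mm²) is removed, clipping the outline; the 5.5×25.5 cube at (4, 15.5) misses the remaining region (no effect) — area = 31.44 mm²; (rotated 70° about Z; rotation is an isometry so areas/perimeters/island counts are preserved). So its area = 31.44 mm². Layer 32 (z = 9.6): the cube (footprint 6.5×14) is included at this height (area 91.00 mm²); the sphere at (-3, 12): section is a regular 16-gon, circumradius = √(r²−h²) = √(10²−9.1²) = 4.146 (area = (16/2)·4.146²·sin(360°/16) = 52.63 mm²); the cube at (4, 15.5) does not reach this height (z outside [1, 5]); After the difference (first − rest): starting from the 6.5×14 cube (91.00 mm²), the r=10 sphere at (-3, 12) partially overlaps it — only the 3.94 mm² overlap (of its 52.63 mm²) is removed, clipping the outline — area = 87.06 mm²; (rotated 70° about Z; rotation is an isometry so areas/perimeters/island counts are preserved). So its area = 87.06 mm². Layer 32 is larger (87.06 vs 31.44 mm²).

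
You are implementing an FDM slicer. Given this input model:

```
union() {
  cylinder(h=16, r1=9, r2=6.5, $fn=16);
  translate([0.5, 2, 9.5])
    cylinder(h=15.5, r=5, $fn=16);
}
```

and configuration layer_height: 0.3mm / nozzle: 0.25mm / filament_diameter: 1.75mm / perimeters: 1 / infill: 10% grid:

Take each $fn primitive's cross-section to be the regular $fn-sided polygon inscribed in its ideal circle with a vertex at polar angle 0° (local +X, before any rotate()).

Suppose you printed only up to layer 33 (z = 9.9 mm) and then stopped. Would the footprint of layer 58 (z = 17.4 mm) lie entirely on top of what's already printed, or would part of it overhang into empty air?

entirely on top

Compare the two slices. At z = 9.9: the cone contributes a regular 16-gon of circumradius 7.453 (interpolated between r1=9 and r2=6.5 at t=0.619) (area = (16/2)·7.453²·sin(360°/16) = 170.06 mm²); the r=5 cylinder at (0.5, 2) contributes a regular 16-gon of circumradius 5 (area = (16/2)·5.000²·sin(360°/16) = 76.54 mm²); Combining (union): the r=5 cylinder at (0.5, 2) lies entirely inside the cone, so the union is just the cone — area = 170.06 mm². At z = 17.4: the cone is absent (z outside [0, 16]); the r=5 cylinder at (0.5, 2) gives a regular 16-gon of circumradius 5 (constant along its height) (area = (16/2)·5.000²·sin(360°/16) = 76.54 mm²); Merging all regions: only the r=5 cylinder at (0.5, 2) is present, so the union is just that shape — area = 76.54 mm². Checking containment: the cross-section at z = 17.4 is a subset of the cross-section at z = 9.9.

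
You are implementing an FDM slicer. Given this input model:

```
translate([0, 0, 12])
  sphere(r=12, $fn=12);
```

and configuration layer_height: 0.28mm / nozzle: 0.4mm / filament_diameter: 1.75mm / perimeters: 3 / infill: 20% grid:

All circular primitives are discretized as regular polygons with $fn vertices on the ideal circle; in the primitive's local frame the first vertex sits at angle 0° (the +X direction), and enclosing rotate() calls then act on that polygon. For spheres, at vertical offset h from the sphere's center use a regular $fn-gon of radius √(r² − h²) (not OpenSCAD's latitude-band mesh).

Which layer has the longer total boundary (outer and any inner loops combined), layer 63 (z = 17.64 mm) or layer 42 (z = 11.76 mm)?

Layer 63 (z = 17.64): the r=12 sphere contributes a regular 12-gon of circumradius √(12²−5.64²) = 10.592 (perimeter = 2·12·10.592·sin(180°/12) = 65.79 mm). So its perimeter = 65.79 mm. Layer 42 (z = 11.76): the r=12 sphere slices to a regular 12-gon of circumradius 11.998 (√(r²−h²) with h=0.24 from center) (perimeter = 2·12·11.998·sin(180°/12) = 74.52 mm). So its perimeter = 74.52 mm. Layer 42 is larger (74.52 vs 65.79 mm).

layer 42 (z = 11.76 mm)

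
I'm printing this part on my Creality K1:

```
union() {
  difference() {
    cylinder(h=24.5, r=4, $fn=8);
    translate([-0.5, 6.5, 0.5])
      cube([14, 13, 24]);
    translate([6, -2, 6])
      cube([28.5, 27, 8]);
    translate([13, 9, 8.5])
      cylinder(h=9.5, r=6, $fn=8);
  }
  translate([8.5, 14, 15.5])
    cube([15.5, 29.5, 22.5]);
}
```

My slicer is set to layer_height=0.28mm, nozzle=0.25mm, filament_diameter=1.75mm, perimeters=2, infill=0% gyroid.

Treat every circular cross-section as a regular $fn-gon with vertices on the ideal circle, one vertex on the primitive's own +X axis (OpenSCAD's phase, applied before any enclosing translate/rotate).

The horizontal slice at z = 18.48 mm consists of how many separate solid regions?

At z = 18.48 mm: the r=4 cylinder contributes a regular 8-gon of circumradius 4; the cube at (-0.5, 6.5) (footprint 14×13) is included at this height; the cube at (6, -2) does not reach this height (z outside [6, 14]); the cylinder at (13, 9) is absent (z outside [8.5, 18]); Subtracting the remaining from the first: starting from the r=4 cylinder, the 14×13 cube at (-0.5, 6.5) misses the remaining region (no effect) — 1 connected region; the cube at (8.5, 14) (footprint 15.5×29.5) is included at this height; Taking the union: the 2 present regions are separate (no shared area or edge), so areas and boundary lengths simply add and each stays a separate island — 2 connected regions. The result has 2 disconnected regions.

2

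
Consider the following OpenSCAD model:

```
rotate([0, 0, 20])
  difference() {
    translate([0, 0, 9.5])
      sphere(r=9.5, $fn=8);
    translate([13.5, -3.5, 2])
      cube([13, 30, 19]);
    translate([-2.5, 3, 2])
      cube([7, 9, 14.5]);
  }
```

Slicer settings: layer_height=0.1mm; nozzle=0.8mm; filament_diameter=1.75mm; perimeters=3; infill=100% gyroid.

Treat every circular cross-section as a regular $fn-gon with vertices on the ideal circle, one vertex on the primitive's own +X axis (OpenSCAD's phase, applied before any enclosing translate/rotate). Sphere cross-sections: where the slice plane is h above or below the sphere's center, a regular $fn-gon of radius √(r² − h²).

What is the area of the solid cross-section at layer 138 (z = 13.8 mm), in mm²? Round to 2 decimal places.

At z = 13.8 mm: the r=9.5 sphere slices to a regular 8-gon of circumradius 8.471 (√(r²−h²) with h=4.3 from center) (area = (8/2)·8.471²·sin(360°/8) = 202.97 mm²); the 13×30 cube at (13.5, -3.5) contributes its full rectangle (area 390.00 mm²); the cube at (-2.5, 3) (footprint 7×9) is included at this height (area 63.00 mm²); Subtracting the remaining from the first: starting from the r=9.5 sphere (202.97 mm²), the 13×30 cube at (13.5, -3.5) misses the remaining region (no effect); the 7×9 cube at (-2.5, 3) partially overlaps it — only the 32.81 mm² overlap (of its 63.00 mm²) is removed, clipping the outline — area = 170.16 mm²; (rotated 20° about Z; rotation is an isometry so areas/perimeters/island counts are preserved). Overall, the cross-section is a single solid region. Net area = 170.16 mm².

170.16 mm²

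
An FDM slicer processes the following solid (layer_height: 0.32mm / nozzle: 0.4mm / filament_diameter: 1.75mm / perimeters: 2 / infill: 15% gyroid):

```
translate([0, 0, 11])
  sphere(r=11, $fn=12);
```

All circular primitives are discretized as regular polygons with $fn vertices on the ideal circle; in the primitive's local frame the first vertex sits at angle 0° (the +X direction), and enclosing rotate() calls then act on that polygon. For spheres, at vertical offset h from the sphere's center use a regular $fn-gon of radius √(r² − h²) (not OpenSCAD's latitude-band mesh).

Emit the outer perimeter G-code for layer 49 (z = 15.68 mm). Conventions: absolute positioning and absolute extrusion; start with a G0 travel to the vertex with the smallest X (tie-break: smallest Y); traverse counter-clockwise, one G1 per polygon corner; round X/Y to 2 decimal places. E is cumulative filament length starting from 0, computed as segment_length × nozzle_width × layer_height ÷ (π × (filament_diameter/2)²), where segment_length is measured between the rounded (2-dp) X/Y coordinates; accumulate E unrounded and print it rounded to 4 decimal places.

At z = 15.68 mm: the sphere: section is a regular 12-gon, circumradius = √(r²−h²) = √(11²−4.68²) = 9.955. The outline is a single polygon with 12 vertices. Extrusion per mm of travel: 0.4 × 0.32 / (π × 0.875²) = 0.053216. Accumulating E over each segment gives final E = 3.2902.

G0 X-9.95 Y0.00 Z15.68
G1 X-8.62 Y-4.98 E0.2743
G1 X-4.98 Y-8.62 E0.5482
G1 X0.00 Y-9.95 E0.8226
G1 X4.98 Y-8.62 E1.0969
G1 X8.62 Y-4.98 E1.3708
G1 X9.95 Y0.00 E1.6451
G1 X8.62 Y4.98 E1.9194
G1 X4.98 Y8.62 E2.1934
G1 X0.00 Y9.95 E2.4677
G1 X-4.98 Y8.62 E2.7420
G1 X-8.62 Y4.98 E3.0159
G1 X-9.95 Y0.00 E3.2902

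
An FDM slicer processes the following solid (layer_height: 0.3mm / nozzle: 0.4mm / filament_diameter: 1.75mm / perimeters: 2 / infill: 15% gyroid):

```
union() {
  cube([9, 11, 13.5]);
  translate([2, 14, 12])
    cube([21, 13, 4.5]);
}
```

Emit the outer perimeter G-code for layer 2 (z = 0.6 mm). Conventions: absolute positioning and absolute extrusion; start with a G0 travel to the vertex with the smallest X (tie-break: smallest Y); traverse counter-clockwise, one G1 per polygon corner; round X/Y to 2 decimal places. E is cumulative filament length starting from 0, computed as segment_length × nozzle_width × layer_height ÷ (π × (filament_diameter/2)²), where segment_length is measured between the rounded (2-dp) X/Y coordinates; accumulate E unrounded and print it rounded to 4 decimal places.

At z = 0.6 mm: the 9×11 cube contributes its full rectangle; the cube at (2, 14) is not intersected at this z (z outside [12, 16.5]); Taking the union: only the 9×11 cube is present, so the union is just that shape — 1 connected region. The outline is a single polygon with 4 vertices. Extrusion per mm of travel: 0.4 × 0.3 / (π × 0.875²) = 0.049890. Accumulating E over each segment gives final E = 1.9956.

G0 X0.00 Y0.00 Z0.60
G1 X9.00 Y0.00 E0.4490
G1 X9.00 Y11.00 E0.9978
G1 X0.00 Y11.00 E1.4468
G1 X0.00 Y0.00 E1.9956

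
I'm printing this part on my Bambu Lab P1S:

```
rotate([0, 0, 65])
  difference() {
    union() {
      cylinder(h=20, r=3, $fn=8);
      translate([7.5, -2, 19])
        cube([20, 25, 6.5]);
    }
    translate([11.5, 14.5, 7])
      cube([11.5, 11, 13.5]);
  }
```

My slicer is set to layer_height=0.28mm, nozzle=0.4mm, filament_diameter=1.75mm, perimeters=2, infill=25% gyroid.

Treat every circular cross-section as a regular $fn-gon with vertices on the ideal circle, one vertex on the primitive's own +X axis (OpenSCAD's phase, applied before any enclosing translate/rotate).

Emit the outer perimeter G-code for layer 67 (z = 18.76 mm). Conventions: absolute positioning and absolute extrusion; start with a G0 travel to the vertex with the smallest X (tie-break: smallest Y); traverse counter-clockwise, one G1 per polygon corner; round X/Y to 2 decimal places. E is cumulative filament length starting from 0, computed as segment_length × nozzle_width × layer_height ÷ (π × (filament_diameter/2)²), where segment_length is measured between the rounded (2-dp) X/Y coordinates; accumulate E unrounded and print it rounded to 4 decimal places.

G0 X-2.82 Y-1.03 Z18.76
G1 X-1.27 Y-2.72 E0.1068
G1 X1.03 Y-2.82 E0.2140
G1 X2.72 Y-1.27 E0.3208
G1 X2.82 Y1.03 E0.4280
G1 X1.27 Y2.72 E0.5347
G1 X-1.03 Y2.82 E0.6419
G1 X-2.72 Y1.27 E0.7487
G1 X-2.82 Y-1.03 E0.8559

At z = 18.76 mm: the r=3 cylinder gives a regular 8-gon of circumradius 3 (constant along its height); the cube at (7.5, -2) is absent (z outside [19, 25.5]); Merging all regions: only the r=3 cylinder is present, so the union is just that shape — 1 connected region; the cube at (11.5, 14.5) (footprint 11.5×11) is included at this height; Taking the first minus the rest: starting from that combined region, the 11.5×11 cube at (11.5, 14.5) misses the remaining region (no effect) — 1 connected region; (whole slice rotated 65° about Z — lengths, areas and connectivity unchanged). The outline is a single polygon with 8 vertices. Extrusion per mm of travel: 0.4 × 0.28 / (π × 0.875²) = 0.046564. Accumulating E over each segment gives final E = 0.8559.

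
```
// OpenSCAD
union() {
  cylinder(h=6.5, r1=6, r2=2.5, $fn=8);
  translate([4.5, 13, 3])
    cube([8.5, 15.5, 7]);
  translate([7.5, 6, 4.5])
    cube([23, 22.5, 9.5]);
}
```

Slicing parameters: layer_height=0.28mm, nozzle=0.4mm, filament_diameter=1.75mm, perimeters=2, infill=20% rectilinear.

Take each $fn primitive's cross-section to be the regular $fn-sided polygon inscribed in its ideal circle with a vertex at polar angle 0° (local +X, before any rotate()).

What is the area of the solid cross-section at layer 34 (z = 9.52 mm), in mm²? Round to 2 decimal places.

564.00 mm²

At z = 9.52 mm: the cone does not reach this height (z outside [0, 6.5]); the cube at (4.5, 13) is present — its section is the full 8.5×15.5 rectangle (area 131.75 mm²); the cube at (7.5, 6) (footprint 23×22.5) is included at this height (area 517.50 mm²); Combining (union): the regions partially overlap — summed areas 649.25 mm² minus the doubly-counted overlap 85.25 mm² gives 564.00 mm² — area = 564.00 mm². Overall, the cross-section is a single solid region. Net area = 564.00 mm².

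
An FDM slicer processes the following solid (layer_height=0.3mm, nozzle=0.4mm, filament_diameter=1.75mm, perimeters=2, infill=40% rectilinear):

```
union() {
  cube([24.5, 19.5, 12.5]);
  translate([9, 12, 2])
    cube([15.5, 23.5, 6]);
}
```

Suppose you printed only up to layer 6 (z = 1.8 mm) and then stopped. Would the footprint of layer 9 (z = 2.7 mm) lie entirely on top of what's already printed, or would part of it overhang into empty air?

Compare the two slices. At z = 1.8: the cube (footprint 24.5×19.5) is included at this height (area 477.75 mm²); the cube at (9, 12) does not reach this height (z outside [2, 8]); Taking the union: only the 24.5×19.5 cube is present, so the union is just that shape — area = 477.75 mm². At z = 2.7: the cube is present — its section is the full 24.5×19.5 rectangle (area 477.75 mm²); the cube at (9, 12) is present — its section is the full 15.5×23.5 rectangle (area 364.25 mm²); Combining (union): the regions partially overlap — summed areas 842.00 mm² minus the doubly-counted overlap 116.25 mm² gives 725.75 mm² — area = 725.75 mm². Checking containment: at z = 2.7 the cross-section extends beyond the z = 1.8 cross-section by about 248.00 mm².

part overhangs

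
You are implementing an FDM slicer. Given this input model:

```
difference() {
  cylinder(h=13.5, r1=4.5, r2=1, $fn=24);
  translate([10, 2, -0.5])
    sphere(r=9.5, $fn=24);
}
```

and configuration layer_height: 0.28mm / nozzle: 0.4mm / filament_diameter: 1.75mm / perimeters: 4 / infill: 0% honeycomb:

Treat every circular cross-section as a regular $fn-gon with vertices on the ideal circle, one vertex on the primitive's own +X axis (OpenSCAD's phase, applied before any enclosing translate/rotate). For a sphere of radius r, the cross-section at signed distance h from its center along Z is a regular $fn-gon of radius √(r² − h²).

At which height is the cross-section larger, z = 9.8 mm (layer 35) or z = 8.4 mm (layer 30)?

layer 30 (z = 8.4 mm)

Layer 35 (z = 9.8): the cone: at t=0.726 of its height the radius interpolates to r₁+(r₂−r₁)t = 1.959, giving a regular 24-gon of that circumradius (area = (24/2)·1.959²·sin(360°/24) = 11.92 mm²); the sphere at (10, 2) does not reach this height (|z−center|=10.300 > r=9.5); Subtracting the remaining from the first: none of the subtracted shapes is present at this height, so the cone is unchanged — area = 11.92 mm². So its area = 11.92 mm². Layer 30 (z = 8.4): the cone: at t=0.622 of its height the radius interpolates to r₁+(r₂−r₁)t = 2.322, giving a regular 24-gon of that circumradius (area = (24/2)·2.322²·sin(360°/24) = 16.75 mm²); the r=9.5 sphere at (10, 2) slices to a regular 24-gon of circumradius 3.323 (√(r²−h²) with h=8.9 from center) (area = (24/2)·3.323²·sin(360°/24) = 34.29 mm²); Subtracting the remaining from the first: starting from the cone (16.75 mm²), the r=9.5 sphere at (10, 2) misses the remaining region (no effect) — area = 16.75 mm². So its area = 16.75 mm². Layer 30 is larger (16.75 vs 11.92 mm²).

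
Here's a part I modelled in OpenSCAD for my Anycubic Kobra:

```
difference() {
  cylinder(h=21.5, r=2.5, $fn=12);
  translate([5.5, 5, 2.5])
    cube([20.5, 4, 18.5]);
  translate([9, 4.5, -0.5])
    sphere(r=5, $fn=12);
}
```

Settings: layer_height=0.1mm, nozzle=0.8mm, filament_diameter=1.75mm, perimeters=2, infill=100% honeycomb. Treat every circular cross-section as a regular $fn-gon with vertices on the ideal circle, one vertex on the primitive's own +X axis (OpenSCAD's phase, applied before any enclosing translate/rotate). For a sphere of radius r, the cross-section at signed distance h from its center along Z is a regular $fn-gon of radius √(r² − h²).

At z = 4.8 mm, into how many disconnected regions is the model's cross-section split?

At z = 4.8 mm: the r=2.5 cylinder gives a regular 12-gon of circumradius 2.5 (constant along its height); the 20.5×4 cube at (5.5, 5) contributes its full rectangle; the sphere at (9, 4.5) is not intersected at this z (|z−center|=5.300 > r=5); Subtracting the remaining from the first: starting from the r=2.5 cylinder, the 20.5×4 cube at (5.5, 5) misses the remaining region (no effect) — 1 connected region. The result has 1 disconnected region.

1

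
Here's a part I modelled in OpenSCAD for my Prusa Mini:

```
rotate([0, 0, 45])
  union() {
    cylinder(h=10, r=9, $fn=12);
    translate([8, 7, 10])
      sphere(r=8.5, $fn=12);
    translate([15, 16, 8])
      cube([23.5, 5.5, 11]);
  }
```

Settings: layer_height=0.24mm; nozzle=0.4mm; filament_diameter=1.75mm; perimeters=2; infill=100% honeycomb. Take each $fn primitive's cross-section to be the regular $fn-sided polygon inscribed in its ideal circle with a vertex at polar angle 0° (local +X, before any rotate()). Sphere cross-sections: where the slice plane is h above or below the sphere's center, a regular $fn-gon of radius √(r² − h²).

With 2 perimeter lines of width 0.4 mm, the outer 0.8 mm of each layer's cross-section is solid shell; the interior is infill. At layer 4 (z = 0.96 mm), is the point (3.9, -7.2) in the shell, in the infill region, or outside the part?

At z = 0.96 mm: the r=9 cylinder gives a regular 12-gon of circumradius 9 (constant along its height); the sphere at (8, 7) does not reach this height (|z−center|=9.040 > r=8.5); the cube at (15, 16) is not intersected at this z (z outside [8, 19]); Merging all regions: only the r=9 cylinder is present, so the union is just that shape — 1 connected region; (whole slice rotated 45° about Z — lengths, areas and connectivity unchanged). Overall, the cross-section is a single solid region. Undo the 45° rotation: the query point maps to (-2.333, -7.849) in the un-rotated model frame. The nearest boundary edge runs (-4.50, -7.79)→(-0.00, -9.00); distance from the point to it = 0.51 mm. The point is inside the cross-section, 0.51 mm from the nearest boundary — within the 0.8 mm shell band (2 × 0.4).

shell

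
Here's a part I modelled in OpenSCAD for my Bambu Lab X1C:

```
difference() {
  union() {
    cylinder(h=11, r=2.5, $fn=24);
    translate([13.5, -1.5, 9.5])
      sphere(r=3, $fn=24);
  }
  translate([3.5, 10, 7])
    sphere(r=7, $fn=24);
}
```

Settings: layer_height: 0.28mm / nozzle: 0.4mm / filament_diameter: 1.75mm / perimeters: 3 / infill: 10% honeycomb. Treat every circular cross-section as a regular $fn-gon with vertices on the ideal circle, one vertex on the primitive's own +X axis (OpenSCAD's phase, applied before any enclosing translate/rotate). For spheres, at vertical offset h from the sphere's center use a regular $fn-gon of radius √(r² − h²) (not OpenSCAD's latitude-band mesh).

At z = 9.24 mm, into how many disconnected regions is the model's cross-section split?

2

At z = 9.24 mm: the r=2.5 cylinder contributes a regular 24-gon of circumradius 2.5; the sphere at (13.5, -1.5): section is a regular 24-gon, circumradius = √(r²−h²) = √(3²−0.26²) = 2.989; Merging all regions: the 2 present regions are separate (no shared area or edge), so areas and boundary lengths simply add and each stays a separate island — 2 connected regions; the r=7 sphere at (3.5, 10) slices to a regular 24-gon of circumradius 6.632 (√(r²−h²) with h=2.24 from center); After the difference (first − rest): starting from that combined region, the r=7 sphere at (3.5, 10) misses the remaining region (no effect) — 2 connected regions. The result has 2 disconnected regions.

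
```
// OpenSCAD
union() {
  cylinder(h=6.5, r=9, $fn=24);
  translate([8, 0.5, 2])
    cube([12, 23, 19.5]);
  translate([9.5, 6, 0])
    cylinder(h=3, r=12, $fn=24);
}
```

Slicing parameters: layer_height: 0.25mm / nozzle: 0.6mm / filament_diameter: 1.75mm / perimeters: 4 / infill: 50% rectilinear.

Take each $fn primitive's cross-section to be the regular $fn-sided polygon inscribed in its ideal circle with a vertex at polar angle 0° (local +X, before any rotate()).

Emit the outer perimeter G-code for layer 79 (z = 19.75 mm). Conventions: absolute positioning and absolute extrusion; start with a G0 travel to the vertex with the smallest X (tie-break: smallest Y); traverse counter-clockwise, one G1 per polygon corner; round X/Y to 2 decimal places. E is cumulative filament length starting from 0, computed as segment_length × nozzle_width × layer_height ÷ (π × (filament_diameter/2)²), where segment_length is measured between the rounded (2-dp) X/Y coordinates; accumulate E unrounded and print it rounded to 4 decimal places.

G0 X8.00 Y0.50 Z19.75
G1 X20.00 Y0.50 E0.7484
G1 X20.00 Y23.50 E2.1827
G1 X8.00 Y23.50 E2.9310
G1 X8.00 Y0.50 E4.3654

At z = 19.75 mm: the cylinder is not intersected at this z (z outside [0, 6.5]); the 12×23 cube at (8, 0.5) contributes its full rectangle; the cylinder at (9.5, 6) is absent (z outside [0, 3]); Combining (union): only the 12×23 cube at (8, 0.5) is present, so the union is just that shape — 1 connected region. The outline is a single polygon with 4 vertices. Extrusion per mm of travel: 0.6 × 0.25 / (π × 0.875²) = 0.062363. Accumulating E over each segment gives final E = 4.3654.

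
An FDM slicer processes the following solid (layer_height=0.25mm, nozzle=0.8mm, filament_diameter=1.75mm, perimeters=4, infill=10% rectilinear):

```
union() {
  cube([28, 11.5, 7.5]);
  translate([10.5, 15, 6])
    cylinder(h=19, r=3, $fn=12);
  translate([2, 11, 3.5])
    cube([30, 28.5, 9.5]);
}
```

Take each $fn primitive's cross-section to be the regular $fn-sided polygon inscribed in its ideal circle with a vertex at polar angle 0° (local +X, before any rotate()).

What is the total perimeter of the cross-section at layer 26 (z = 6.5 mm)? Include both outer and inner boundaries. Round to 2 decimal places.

At z = 6.5 mm: the 28×11.5 cube contributes its full rectangle (perimeter 79.00 mm); the r=3 cylinder at (10.5, 15) gives a regular 12-gon of circumradius 3 (constant along its height) (perimeter = 2·12·3.000·sin(180°/12) = 18.63 mm); the 30×28.5 cube at (2, 11) contributes its full rectangle (perimeter 117.00 mm); Taking the union: the regions partially overlap (shared area 40.00 mm²), so the edge portions inside another operand are dropped and the merged outline is re-measured after clipping — boundary = 143.00 mm. Overall, the cross-section is a single solid region. Total boundary length (outer) = 143.00 mm.

143.00 mm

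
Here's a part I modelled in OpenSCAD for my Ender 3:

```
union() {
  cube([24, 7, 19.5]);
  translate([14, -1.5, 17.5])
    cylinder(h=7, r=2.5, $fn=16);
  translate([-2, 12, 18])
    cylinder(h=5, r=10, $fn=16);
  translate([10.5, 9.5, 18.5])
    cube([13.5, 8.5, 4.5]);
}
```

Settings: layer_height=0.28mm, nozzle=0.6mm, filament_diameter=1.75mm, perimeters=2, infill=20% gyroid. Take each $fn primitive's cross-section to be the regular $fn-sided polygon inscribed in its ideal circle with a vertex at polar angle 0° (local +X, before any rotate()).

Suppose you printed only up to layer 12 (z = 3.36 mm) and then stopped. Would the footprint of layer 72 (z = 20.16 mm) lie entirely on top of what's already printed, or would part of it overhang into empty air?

Compare the two slices. At z = 3.36: the cube (footprint 24×7) is included at this height (area 168.00 mm²); the cylinder at (14, -1.5) is absent (z outside [17.5, 24.5]); the cylinder at (-2, 12) does not reach this height (z outside [18, 23]); the cube at (10.5, 9.5) is not intersected at this z (z outside [18.5, 23]); Merging all regions: only the 24×7 cube is present, so the union is just that shape — area = 168.00 mm². At z = 20.16: the cube is absent (z outside [0, 19.5]); the r=2.5 cylinder at (14, -1.5) contributes a regular 16-gon of circumradius 2.5 (area = (16/2)·2.500²·sin(360°/16) = 19.13 mm²); the r=10 cylinder at (-2, 12) contributes a regular 16-gon of circumradius 10 (area = (16/2)·10.000²·sin(360°/16) = 306.15 mm²); the 13.5×8.5 cube at (10.5, 9.5) contributes its full rectangle (area 114.75 mm²); Taking the union: the 3 present regions are separate (no shared area or edge), so areas and boundary lengths simply add and each stays a separate island — area = 440.03 mm². Checking containment: at z = 20.16 the cross-section extends beyond the z = 3.36 cross-section by about 417.63 mm².

part overhangs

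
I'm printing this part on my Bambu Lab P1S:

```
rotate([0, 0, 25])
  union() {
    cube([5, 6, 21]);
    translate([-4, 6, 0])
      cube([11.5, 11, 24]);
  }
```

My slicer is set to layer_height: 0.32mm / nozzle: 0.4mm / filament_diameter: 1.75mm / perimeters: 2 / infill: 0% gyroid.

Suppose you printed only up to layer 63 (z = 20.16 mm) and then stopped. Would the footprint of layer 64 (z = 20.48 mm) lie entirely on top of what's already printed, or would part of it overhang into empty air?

Compare the two slices. At z = 20.16: the cube is present — its section is the full 5×6 rectangle (area 30.00 mm²); the 11.5×11 cube at (-4, 6) contributes its full rectangle (area 126.50 mm²); Merging all regions: the 2 present regions share edge segments without overlapping in area, so areas simply add but the touching pieces fuse into one outline (the shared edge portions become interior and drop out of the boundary) — area = 156.50 mm²; (whole slice rotated 25° about Z — lengths, areas and connectivity unchanged). At z = 20.48: the cube (footprint 5×6) is included at this height (area 30.00 mm²); the cube at (-4, 6) (footprint 11.5×11) is included at this height (area 126.50 mm²); Combining (union): the 2 present regions share edge segments without overlapping in area, so areas simply add but the touching pieces fuse into one outline (the shared edge portions become interior and drop out of the boundary) — area = 156.50 mm²; (rotated 25° about Z; rotation is an isometry so areas/perimeters/island counts are preserved). Checking containment: the cross-section at z = 20.48 is a subset of the cross-section at z = 20.16.

entirely on top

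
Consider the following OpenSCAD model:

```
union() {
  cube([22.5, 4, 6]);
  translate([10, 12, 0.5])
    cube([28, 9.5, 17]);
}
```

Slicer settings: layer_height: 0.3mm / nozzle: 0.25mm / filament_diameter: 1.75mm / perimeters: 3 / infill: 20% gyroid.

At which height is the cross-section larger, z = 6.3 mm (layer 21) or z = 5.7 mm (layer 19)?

Layer 21 (z = 6.3): the cube is not intersected at this z (z outside [0, 6]); the 28×9.5 cube at (10, 12) contributes its full rectangle (area 266.00 mm²); Combining (union): only the 28×9.5 cube at (10, 12) is present, so the union is just that shape — area = 266.00 mm². So its area = 266.00 mm². Layer 19 (z = 5.7): the 22.5×4 cube contributes its full rectangle (area 90.00 mm²); the cube at (10, 12) (footprint 28×9.5) is included at this height (area 266.00 mm²); Merging all regions: the 2 present regions are separate (no shared area or edge), so areas and boundary lengths simply add and each stays a separate island — area = 356.00 mm². So its area = 356.00 mm². Layer 19 is larger (356.00 vs 266.00 mm²).

layer 19 (z = 5.7 mm)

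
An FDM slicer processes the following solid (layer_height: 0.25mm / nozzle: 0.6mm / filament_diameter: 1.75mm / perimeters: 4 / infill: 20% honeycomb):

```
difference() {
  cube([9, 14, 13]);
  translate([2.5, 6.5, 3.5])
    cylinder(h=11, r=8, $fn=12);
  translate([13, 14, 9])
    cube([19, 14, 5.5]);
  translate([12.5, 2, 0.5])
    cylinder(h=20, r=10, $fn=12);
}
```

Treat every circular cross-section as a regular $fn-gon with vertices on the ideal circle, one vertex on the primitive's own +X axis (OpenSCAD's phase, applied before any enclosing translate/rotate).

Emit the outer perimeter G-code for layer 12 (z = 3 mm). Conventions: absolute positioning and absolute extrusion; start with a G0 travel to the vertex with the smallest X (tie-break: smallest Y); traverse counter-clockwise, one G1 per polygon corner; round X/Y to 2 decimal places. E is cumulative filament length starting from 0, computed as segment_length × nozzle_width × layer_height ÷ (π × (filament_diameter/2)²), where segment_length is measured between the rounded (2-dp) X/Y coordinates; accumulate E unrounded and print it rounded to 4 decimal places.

At z = 3 mm: the 9×14 cube contributes its full rectangle; the cylinder at (2.5, 6.5) is absent (z outside [3.5, 14.5]); the cube at (13, 14) does not reach this height (z outside [9, 14.5]); the r=10 cylinder at (12.5, 2) contributes a regular 12-gon of circumradius 10; Taking the first minus the rest: starting from the 9×14 cube, the r=10 cylinder at (12.5, 2) partially overlaps it — only the 54.11 mm² overlap (of its 300.00 mm²) is removed, clipping the outline — 1 connected region. The outline is a single polygon with 8 vertices. Extrusion per mm of travel: 0.6 × 0.25 / (π × 0.875²) = 0.062363. Accumulating E over each segment gives final E = 2.6789.

G0 X0.00 Y0.00 Z3.00
G1 X3.04 Y0.00 E0.1896
G1 X2.50 Y2.00 E0.3188
G1 X3.84 Y7.00 E0.6416
G1 X7.50 Y10.66 E0.9644
G1 X9.00 Y11.06 E1.0612
G1 X9.00 Y14.00 E1.2445
G1 X0.00 Y14.00 E1.8058
G1 X0.00 Y0.00 E2.6789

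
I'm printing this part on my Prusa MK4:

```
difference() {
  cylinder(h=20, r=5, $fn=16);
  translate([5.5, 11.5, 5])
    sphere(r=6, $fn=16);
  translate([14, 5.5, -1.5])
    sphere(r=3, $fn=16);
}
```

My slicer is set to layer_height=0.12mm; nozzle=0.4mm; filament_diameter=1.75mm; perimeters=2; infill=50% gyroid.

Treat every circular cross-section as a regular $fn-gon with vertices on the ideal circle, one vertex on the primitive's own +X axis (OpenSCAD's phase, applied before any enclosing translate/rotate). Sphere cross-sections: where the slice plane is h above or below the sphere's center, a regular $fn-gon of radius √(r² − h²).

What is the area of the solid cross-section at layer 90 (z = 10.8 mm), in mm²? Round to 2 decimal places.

At z = 10.8 mm: the cylinder: section is a regular 16-gon, circumradius r=5 (area = (16/2)·5.000²·sin(360°/16) = 76.54 mm²); the r=6 sphere at (5.5, 11.5) slices to a regular 16-gon of circumradius 1.536 (√(r²−h²) with h=5.8 from center) (area = (16/2)·1.536²·sin(360°/16) = 7.23 mm²); the sphere at (14, 5.5) is absent (|z−center|=12.300 > r=3); Subtracting the remaining from the first: starting from the r=5 cylinder (76.54 mm²), the r=6 sphere at (5.5, 11.5) misses the remaining region (no effect) — area = 76.54 mm². Overall, the cross-section is a single solid region. Net area = 76.54 mm².

76.54 mm²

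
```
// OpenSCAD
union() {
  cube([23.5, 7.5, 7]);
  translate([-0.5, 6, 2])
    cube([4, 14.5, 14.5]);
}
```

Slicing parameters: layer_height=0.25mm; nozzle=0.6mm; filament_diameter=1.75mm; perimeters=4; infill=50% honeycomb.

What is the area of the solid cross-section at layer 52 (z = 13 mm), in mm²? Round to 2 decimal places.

58.00 mm²

At z = 13 mm: the cube does not reach this height (z outside [0, 7]); the cube at (-0.5, 6) is present — its section is the full 4×14.5 rectangle (area 58.00 mm²); Taking the union: only the 4×14.5 cube at (-0.5, 6) is present, so the union is just that shape — area = 58.00 mm². Overall, the cross-section is a single solid region. Net area = 58.00 mm².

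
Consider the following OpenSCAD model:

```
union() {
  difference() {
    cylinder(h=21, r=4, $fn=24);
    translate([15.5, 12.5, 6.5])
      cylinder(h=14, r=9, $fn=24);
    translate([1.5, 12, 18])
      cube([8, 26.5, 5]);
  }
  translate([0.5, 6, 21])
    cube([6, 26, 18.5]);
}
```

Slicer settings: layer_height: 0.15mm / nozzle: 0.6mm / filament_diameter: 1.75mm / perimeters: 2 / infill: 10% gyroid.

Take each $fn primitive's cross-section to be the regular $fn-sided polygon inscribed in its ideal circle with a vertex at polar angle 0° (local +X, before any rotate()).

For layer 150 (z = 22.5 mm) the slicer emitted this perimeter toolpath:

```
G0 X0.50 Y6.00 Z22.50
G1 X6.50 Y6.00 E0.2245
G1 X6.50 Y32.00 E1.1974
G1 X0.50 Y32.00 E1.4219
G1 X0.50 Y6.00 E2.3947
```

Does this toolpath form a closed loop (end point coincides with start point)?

yes

Start point (G0): (0.50, 6.00). End point (last G1): the path returns to the start — closed.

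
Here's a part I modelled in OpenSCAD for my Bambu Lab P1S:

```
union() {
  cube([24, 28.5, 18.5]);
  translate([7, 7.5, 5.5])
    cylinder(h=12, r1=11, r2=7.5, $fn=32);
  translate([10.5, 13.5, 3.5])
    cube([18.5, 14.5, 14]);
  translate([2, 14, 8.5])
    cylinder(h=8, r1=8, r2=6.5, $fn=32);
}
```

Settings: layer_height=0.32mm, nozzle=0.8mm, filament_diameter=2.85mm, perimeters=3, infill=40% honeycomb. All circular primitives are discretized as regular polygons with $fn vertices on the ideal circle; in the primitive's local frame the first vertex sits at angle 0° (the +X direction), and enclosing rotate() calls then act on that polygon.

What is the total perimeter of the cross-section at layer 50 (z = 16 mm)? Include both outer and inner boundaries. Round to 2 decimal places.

At z = 16 mm: the 24×28.5 cube contributes its full rectangle (perimeter 105.00 mm); the cone at (7, 7.5): at t=0.875 of its height the radius interpolates to r₁+(r₂−r₁)t = 7.938, giving a regular 32-gon of that circumradius (perimeter = 2·32·7.938·sin(180°/32) = 49.79 mm); the cube at (10.5, 13.5) is present — its section is the full 18.5×14.5 rectangle (perimeter 66.00 mm); the cone at (2, 14): at t=0.938 of its height the radius interpolates to r₁+(r₂−r₁)t = 6.594, giving a regular 32-gon of that circumradius (perimeter = 2·32·6.594·sin(180°/32) = 41.36 mm); Taking the union: the regions partially overlap (shared area 482.12 mm²), so the edge portions inside another operand are dropped and the merged outline is re-measured after clipping — boundary = 118.76 mm. Overall, the cross-section is a single solid region. Total boundary length (outer) = 118.76 mm.

118.76 mm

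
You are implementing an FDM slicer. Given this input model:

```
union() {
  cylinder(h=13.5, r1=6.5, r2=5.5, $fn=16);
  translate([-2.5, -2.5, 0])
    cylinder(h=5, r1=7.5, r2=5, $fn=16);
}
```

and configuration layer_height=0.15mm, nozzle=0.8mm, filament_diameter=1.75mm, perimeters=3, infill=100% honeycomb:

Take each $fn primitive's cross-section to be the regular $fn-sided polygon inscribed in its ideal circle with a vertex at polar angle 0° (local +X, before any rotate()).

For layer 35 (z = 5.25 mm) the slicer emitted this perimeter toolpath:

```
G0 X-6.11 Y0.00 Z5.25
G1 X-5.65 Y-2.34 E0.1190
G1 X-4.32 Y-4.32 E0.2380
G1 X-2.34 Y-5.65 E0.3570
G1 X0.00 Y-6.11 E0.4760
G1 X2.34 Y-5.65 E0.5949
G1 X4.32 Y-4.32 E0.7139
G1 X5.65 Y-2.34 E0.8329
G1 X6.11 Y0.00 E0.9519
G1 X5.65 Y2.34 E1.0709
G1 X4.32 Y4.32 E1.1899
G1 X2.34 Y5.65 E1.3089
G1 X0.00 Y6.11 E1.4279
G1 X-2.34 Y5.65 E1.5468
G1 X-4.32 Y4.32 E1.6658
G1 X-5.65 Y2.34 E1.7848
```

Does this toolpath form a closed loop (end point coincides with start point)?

no

Start point (G0): (-6.11, 0.00). End point (last G1): the path does not return to the start — open.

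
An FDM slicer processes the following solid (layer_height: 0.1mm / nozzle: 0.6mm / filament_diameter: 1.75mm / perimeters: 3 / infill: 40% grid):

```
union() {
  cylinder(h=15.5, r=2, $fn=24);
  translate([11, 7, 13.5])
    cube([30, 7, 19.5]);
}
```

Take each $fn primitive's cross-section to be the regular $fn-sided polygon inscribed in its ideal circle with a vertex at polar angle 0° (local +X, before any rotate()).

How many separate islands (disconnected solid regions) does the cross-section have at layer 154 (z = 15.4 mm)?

2

At z = 15.4 mm: the r=2 cylinder gives a regular 24-gon of circumradius 2 (constant along its height); the cube at (11, 7) is present — its section is the full 30×7 rectangle; Merging all regions: the 2 present regions are separate (no shared area or edge), so areas and boundary lengths simply add and each stays a separate island — 2 connected regions. Overall, the cross-section has 2 separate islands. Island count = 2.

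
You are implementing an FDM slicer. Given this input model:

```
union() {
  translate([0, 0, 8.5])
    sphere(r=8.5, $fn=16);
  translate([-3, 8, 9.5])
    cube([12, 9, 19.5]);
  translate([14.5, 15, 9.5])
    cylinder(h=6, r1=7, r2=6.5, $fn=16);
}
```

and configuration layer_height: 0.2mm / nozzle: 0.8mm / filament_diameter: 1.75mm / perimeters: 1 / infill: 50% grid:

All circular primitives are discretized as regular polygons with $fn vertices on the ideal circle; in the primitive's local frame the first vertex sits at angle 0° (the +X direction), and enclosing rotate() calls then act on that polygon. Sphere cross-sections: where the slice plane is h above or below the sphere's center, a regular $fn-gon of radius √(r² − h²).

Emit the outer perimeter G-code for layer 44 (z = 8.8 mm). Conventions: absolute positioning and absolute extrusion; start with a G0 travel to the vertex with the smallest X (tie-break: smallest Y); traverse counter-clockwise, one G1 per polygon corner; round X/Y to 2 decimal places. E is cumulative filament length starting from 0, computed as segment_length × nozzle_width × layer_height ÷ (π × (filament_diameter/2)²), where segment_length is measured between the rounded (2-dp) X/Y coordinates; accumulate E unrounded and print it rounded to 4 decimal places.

G0 X-8.49 Y0.00 Z8.80
G1 X-7.85 Y-3.25 E0.2203
G1 X-6.01 Y-6.01 E0.4410
G1 X-3.25 Y-7.85 E0.6617
G1 X0.00 Y-8.49 E0.8820
G1 X3.25 Y-7.85 E1.1023
G1 X6.01 Y-6.01 E1.3230
G1 X7.85 Y-3.25 E1.5436
G1 X8.49 Y0.00 E1.7640
G1 X7.85 Y3.25 E1.9843
G1 X6.01 Y6.01 E2.2050
G1 X3.25 Y7.85 E2.4256
G1 X0.00 Y8.49 E2.6460
G1 X-3.25 Y7.85 E2.8663
G1 X-6.01 Y6.01 E3.0870
G1 X-7.85 Y3.25 E3.3076
G1 X-8.49 Y0.00 E3.5280

At z = 8.8 mm: the r=8.5 sphere contributes a regular 16-gon of circumradius √(8.5²−0.3²) = 8.495; the cube at (-3, 8) does not reach this height (z outside [9.5, 29]); the cone at (14.5, 15) is not intersected at this z (z outside [9.5, 15.5]); Combining (union): only the r=8.5 sphere is present, so the union is just that shape — 1 connected region. The outline is a single polygon with 16 vertices. Extrusion per mm of travel: 0.8 × 0.2 / (π × 0.875²) = 0.066520. Accumulating E over each segment gives final E = 3.5280.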